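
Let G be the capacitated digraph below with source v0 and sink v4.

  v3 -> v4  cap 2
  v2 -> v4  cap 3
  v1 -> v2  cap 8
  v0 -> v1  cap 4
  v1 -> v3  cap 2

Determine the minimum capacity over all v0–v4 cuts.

4

Augment v0→v1→v2→v4: bottleneck 3, flow now 3.
Augment v0→v1→v3→v4: bottleneck 1, flow now 4.
No augmenting path remains; maximum flow = 4.
By max-flow min-cut, the minimum cut capacity equals the max flow.
In the residual graph, reachable from v0: {v0}.
Min-cut edges: v0→v1 (4); capacity 4 = 4.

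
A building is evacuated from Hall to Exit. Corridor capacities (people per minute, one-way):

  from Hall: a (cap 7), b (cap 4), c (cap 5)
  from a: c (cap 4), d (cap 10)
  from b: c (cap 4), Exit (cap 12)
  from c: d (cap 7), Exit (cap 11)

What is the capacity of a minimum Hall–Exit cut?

13

Augment Hall→b→Exit: bottleneck 4, flow now 4.
Augment Hall→c→Exit: bottleneck 5, flow now 9.
Augment Hall→a→c→Exit: bottleneck 4, flow now 13.
No augmenting path remains; maximum flow = 13.
By max-flow min-cut, the minimum cut capacity equals the max flow.
In the residual graph, reachable from Hall: {Hall, a, d}.
Min-cut edges: Hall→b (4), Hall→c (5), a→c (4); capacity 4 + 5 + 4 = 13.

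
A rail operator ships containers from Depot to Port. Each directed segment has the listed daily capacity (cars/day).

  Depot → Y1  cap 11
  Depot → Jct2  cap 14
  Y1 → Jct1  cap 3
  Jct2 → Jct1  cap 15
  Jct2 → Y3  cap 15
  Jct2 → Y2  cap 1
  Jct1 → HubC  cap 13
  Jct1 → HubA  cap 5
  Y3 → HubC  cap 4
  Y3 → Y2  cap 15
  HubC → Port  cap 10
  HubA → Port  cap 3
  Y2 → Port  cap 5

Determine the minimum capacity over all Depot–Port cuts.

17

Augment Depot→Jct2→Y2→Port: bottleneck 1, flow now 1.
Augment Depot→Y1→Jct1→HubC→Port: bottleneck 3, flow now 4.
Augment Depot→Jct2→Jct1→HubC→Port: bottleneck 7, flow now 11.
Augment Depot→Jct2→Jct1→HubA→Port: bottleneck 3, flow now 14.
Augment Depot→Jct2→Y3→Y2→Port: bottleneck 3, flow now 17.
No augmenting path remains; maximum flow = 17.
By max-flow min-cut, the minimum cut capacity equals the max flow.
In the residual graph, reachable from Depot: {Depot, Y1}.
Min-cut edges: Depot→Jct2 (14), Y1→Jct1 (3); capacity 14 + 3 = 17.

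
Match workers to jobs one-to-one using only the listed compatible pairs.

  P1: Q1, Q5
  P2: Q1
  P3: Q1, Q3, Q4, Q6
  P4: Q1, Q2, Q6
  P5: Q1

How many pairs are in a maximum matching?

4

Unit-capacity flow: source→left, listed edges, right→sink; max matching = max flow.
Augmenting path P1→Q1 (+1); matched 1.
Augmenting path P3→Q3 (+1); matched 2.
Augmenting path P4→Q2 (+1); matched 3.
Augmenting path P2→Q1→P1→Q5 (+1); matched 4.
No augmenting path remains; maximum matching = 4.
König certificate: {P1, P3, P4, Q1} is a vertex cover of size 4 (every listed pair touches it), so no matching can be larger.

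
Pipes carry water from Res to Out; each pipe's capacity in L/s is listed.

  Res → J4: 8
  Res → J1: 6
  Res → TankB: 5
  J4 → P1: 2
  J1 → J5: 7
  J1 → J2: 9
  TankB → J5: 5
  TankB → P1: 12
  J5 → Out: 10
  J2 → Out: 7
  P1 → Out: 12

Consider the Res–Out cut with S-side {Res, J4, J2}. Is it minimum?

Given cut capacity: 6 + 5 + 2 + 7 = 20.
Augment Res→J4→P1→Out: bottleneck 2, flow now 2.
Augment Res→J1→J5→Out: bottleneck 6, flow now 8.
Augment Res→TankB→J5→Out: bottleneck 4, flow now 12.
Augment Res→TankB→P1→Out: bottleneck 1, flow now 13.
No augmenting path remains; maximum flow = 13.
In the residual graph, reachable from Res: {Res, J4}.
Min-cut edges: Res→J1 (6), Res→TankB (5), J4→P1 (2); capacity 6 + 5 + 2 = 13.
Cut capacity 20 exceeds the max flow 13, so it is not minimum.

No — its capacity is 20, but the minimum cut has capacity 13.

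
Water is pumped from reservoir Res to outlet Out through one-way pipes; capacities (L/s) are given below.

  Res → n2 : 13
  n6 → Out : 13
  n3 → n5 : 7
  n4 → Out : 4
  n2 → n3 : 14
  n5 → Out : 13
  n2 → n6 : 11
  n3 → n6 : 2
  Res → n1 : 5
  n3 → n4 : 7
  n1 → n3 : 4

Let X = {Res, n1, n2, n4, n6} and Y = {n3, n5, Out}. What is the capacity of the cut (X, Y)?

Edges leaving {Res, n1, n2, n4, n6}: n1→n3 (4), n2→n3 (14), n4→Out (4), n6→Out (13).
Cut capacity = 4 + 14 + 4 + 13 = 35.

35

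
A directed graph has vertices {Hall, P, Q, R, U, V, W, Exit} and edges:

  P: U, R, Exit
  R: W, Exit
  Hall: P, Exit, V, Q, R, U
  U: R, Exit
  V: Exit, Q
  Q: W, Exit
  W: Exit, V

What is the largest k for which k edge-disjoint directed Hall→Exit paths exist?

6

Assign every edge capacity 1; by Menger, the answer equals the max flow.
Path Hall→Exit (+1); total 1.
Path Hall→P→Exit (+1); total 2.
Path Hall→Q→Exit (+1); total 3.
Path Hall→R→Exit (+1); total 4.
Path Hall→U→Exit (+1); total 5.
Path Hall→V→Exit (+1); total 6.
No residual Hall→Exit path; max flow = 6.
Certifying cut of size 6: {Hall→Exit, Hall→P, Hall→Q, Hall→R, Hall→U, Hall→V}.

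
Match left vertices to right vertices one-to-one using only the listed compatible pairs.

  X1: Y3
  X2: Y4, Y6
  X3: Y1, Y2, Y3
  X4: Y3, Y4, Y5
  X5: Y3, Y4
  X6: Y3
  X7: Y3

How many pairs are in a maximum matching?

5

Unit-capacity flow: source→left, listed edges, right→sink; max matching = max flow.
Augmenting path X1→Y3 (+1); matched 1.
Augmenting path X2→Y4 (+1); matched 2.
Augmenting path X3→Y1 (+1); matched 3.
Augmenting path X4→Y5 (+1); matched 4.
Augmenting path X5→Y4→X2→Y6 (+1); matched 5.
No augmenting path remains; maximum matching = 5.
König certificate: {X2, X3, X4, X5, Y3} is a vertex cover of size 5 (every listed pair touches it), so no matching can be larger.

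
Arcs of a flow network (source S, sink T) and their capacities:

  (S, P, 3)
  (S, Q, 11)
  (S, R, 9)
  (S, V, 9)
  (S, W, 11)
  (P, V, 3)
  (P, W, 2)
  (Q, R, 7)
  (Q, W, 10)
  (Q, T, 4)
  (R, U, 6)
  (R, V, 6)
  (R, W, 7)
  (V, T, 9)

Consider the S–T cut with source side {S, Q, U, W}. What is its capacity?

32

Edges leaving {S, Q, U, W}: S→P (3), S→R (9), S→V (9), Q→R (7), Q→T (4).
Cut capacity = 3 + 9 + 9 + 7 + 4 = 32.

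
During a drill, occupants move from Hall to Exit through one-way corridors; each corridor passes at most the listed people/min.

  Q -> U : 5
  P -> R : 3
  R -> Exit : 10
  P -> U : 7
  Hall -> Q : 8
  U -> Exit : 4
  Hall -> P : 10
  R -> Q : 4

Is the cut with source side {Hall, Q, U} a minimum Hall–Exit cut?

No — its capacity is 14, but the minimum cut has capacity 7.

Given cut capacity: 10 + 4 = 14.
Augment Hall→P→R→Exit: bottleneck 3, flow now 3.
Augment Hall→P→U→Exit: bottleneck 4, flow now 7.
No augmenting path remains; maximum flow = 7.
In the residual graph, reachable from Hall: {Hall, P, Q, U}.
Min-cut edges: P→R (3), U→Exit (4); capacity 3 + 4 = 7.
Cut capacity 14 exceeds the max flow 7, so it is not minimum.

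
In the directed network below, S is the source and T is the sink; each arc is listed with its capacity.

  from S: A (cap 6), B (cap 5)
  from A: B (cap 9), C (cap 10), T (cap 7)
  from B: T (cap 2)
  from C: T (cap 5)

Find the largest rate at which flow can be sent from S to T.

8

Augment S→A→T: bottleneck 6, flow now 6.
Augment S→B→T: bottleneck 2, flow now 8.
No augmenting path remains; maximum flow = 8.
In the residual graph, reachable from S: {S, B}.
Min-cut edges: S→A (6), B→T (2); capacity 6 + 2 = 8.
This cut is saturated, so no flow can exceed 8.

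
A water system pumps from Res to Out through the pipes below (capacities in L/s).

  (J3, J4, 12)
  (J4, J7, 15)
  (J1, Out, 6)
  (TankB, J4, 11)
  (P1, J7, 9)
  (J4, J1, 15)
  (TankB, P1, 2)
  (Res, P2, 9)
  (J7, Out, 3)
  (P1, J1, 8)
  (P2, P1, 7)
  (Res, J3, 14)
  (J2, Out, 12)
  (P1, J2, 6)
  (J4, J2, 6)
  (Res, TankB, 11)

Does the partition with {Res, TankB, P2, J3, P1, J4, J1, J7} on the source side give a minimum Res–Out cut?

Given cut capacity: 6 + 6 + 6 + 3 = 21.
Augment Res→TankB→P1→J2→Out: bottleneck 2, flow now 2.
Augment Res→TankB→J4→J2→Out: bottleneck 6, flow now 8.
Augment Res→TankB→J4→J1→Out: bottleneck 3, flow now 11.
Augment Res→P2→P1→J2→Out: bottleneck 4, flow now 15.
Augment Res→P2→P1→J1→Out: bottleneck 3, flow now 18.
Augment Res→J3→J4→J7→Out: bottleneck 3, flow now 21.
No augmenting path remains; maximum flow = 21.
Cut capacity 21 equals the max flow, so it is a minimum cut.

Yes — it is a minimum cut (capacity 21).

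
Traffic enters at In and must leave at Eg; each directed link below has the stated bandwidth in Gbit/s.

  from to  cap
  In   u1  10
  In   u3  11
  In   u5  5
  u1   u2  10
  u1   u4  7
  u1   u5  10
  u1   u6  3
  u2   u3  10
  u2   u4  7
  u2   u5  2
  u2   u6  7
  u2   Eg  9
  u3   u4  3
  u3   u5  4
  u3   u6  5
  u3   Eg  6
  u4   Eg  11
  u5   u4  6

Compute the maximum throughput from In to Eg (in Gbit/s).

Augment In→u3→Eg: bottleneck 6, flow now 6.
Augment In→u1→u2→Eg: bottleneck 9, flow now 15.
Augment In→u1→u4→Eg: bottleneck 1, flow now 16.
Augment In→u3→u4→Eg: bottleneck 3, flow now 19.
Augment In→u5→u4→Eg: bottleneck 5, flow now 24.
Augment In→u3→u5→u4→Eg: bottleneck 1, flow now 25.
No augmenting path remains; maximum flow = 25.
In the residual graph, reachable from In: {In, u3, u5, u6}.
Min-cut edges: In→u1 (10), u3→u4 (3), u3→Eg (6), u5→u4 (6); capacity 10 + 3 + 6 + 6 = 25.
This cut is saturated, so no flow can exceed 25.

25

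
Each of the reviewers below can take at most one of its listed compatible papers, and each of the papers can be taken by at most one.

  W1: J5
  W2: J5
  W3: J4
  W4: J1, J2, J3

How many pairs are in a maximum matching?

Unit-capacity flow: source→left, listed edges, right→sink; max matching = max flow.
Augmenting path W1→J5 (+1); matched 1.
Augmenting path W3→J4 (+1); matched 2.
Augmenting path W4→J1 (+1); matched 3.
No augmenting path remains; maximum matching = 3.
König certificate: {W3, W4, J5} is a vertex cover of size 3 (every listed pair touches it), so no matching can be larger.

3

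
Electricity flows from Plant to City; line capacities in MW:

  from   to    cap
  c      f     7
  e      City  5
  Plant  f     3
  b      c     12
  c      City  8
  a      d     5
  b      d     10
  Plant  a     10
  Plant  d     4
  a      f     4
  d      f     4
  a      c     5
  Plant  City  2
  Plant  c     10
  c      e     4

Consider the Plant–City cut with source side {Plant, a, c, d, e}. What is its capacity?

Edges leaving {Plant, a, c, d, e}: Plant→f (3), Plant→City (2), a→f (4), c→f (7), c→City (8), d→f (4), e→City (5).
Cut capacity = 3 + 2 + 4 + 7 + 8 + 4 + 5 = 33.

33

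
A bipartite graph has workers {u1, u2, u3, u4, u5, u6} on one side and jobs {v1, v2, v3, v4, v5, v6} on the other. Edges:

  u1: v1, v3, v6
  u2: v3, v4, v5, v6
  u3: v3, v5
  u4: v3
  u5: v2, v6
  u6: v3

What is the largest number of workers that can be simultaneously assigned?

5

Unit-capacity flow: source→left, listed edges, right→sink; max matching = max flow.
Augmenting path u1→v1 (+1); matched 1.
Augmenting path u2→v3 (+1); matched 2.
Augmenting path u3→v5 (+1); matched 3.
Augmenting path u5→v2 (+1); matched 4.
Augmenting path u4→v3→u2→v4 (+1); matched 5.
No augmenting path remains; maximum matching = 5.
König certificate: {u1, u2, u3, u5, v3} is a vertex cover of size 5 (every listed pair touches it), so no matching can be larger.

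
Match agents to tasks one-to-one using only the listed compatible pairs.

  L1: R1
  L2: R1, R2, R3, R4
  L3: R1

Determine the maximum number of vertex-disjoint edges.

2

Unit-capacity flow: source→left, listed edges, right→sink; max matching = max flow.
Augmenting path L1→R1 (+1); matched 1.
Augmenting path L2→R2 (+1); matched 2.
No augmenting path remains; maximum matching = 2.
König certificate: {L2, R1} is a vertex cover of size 2 (every listed pair touches it), so no matching can be larger.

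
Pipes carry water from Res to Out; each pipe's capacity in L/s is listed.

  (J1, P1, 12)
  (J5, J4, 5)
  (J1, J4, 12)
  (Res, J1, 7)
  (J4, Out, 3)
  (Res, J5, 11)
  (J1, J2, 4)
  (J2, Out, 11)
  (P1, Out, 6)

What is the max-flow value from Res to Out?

Augment Res→J5→J4→Out: bottleneck 3, flow now 3.
Augment Res→J1→J2→Out: bottleneck 4, flow now 7.
Augment Res→J1→P1→Out: bottleneck 3, flow now 10.
No augmenting path remains; maximum flow = 10.
In the residual graph, reachable from Res: {Res, J5, J4}.
Min-cut edges: Res→J1 (7), J4→Out (3); capacity 7 + 3 = 10.
This cut is saturated, so no flow can exceed 10.

10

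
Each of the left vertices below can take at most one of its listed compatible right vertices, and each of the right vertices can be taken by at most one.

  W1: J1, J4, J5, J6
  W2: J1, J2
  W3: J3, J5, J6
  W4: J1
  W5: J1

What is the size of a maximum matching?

Unit-capacity flow: source→left, listed edges, right→sink; max matching = max flow.
Augmenting path W1→J1 (+1); matched 1.
Augmenting path W2→J2 (+1); matched 2.
Augmenting path W3→J3 (+1); matched 3.
Augmenting path W4→J1→W1→J4 (+1); matched 4.
No augmenting path remains; maximum matching = 4.
König certificate: {W1, W2, W3, J1} is a vertex cover of size 4 (every listed pair touches it), so no matching can be larger.

4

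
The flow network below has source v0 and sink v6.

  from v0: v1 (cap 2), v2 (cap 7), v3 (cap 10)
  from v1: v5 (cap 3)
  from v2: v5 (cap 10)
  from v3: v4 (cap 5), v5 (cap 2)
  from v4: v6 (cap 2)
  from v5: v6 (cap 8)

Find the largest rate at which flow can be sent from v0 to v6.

10

Augment v0→v1→v5→v6: bottleneck 2, flow now 2.
Augment v0→v2→v5→v6: bottleneck 6, flow now 8.
Augment v0→v3→v4→v6: bottleneck 2, flow now 10.
No augmenting path remains; maximum flow = 10.
In the residual graph, reachable from v0: {v0, v1, v2, v3, v4, v5}.
Min-cut edges: v4→v6 (2), v5→v6 (8); capacity 2 + 8 = 10.
This cut is saturated, so no flow can exceed 10.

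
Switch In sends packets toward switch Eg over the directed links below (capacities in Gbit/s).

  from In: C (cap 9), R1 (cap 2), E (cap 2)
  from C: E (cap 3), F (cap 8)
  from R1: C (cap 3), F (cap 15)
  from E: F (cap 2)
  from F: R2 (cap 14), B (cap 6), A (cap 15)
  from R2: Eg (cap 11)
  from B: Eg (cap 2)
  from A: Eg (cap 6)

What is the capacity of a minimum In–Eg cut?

12

Augment In→C→F→R2→Eg: bottleneck 8, flow now 8.
Augment In→R1→F→R2→Eg: bottleneck 2, flow now 10.
Augment In→E→F→R2→Eg: bottleneck 1, flow now 11.
Augment In→E→F→B→Eg: bottleneck 1, flow now 12.
No augmenting path remains; maximum flow = 12.
By max-flow min-cut, the minimum cut capacity equals the max flow.
In the residual graph, reachable from In: {In, C, E}.
Min-cut edges: In→R1 (2), C→F (8), E→F (2); capacity 2 + 8 + 2 = 12.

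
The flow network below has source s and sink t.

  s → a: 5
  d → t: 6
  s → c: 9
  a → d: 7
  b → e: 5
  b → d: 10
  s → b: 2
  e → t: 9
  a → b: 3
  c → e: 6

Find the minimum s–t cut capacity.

13

Augment s→a→d→t: bottleneck 5, flow now 5.
Augment s→b→d→t: bottleneck 1, flow now 6.
Augment s→b→e→t: bottleneck 1, flow now 7.
Augment s→c→e→t: bottleneck 6, flow now 13.
No augmenting path remains; maximum flow = 13.
By max-flow min-cut, the minimum cut capacity equals the max flow.
In the residual graph, reachable from s: {s, c}.
Min-cut edges: s→a (5), s→b (2), c→e (6); capacity 5 + 2 + 6 = 13.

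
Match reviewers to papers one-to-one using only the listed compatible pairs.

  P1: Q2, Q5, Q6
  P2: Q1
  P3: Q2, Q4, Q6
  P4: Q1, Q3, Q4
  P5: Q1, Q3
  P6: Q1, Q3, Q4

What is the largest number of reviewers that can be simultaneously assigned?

5

Unit-capacity flow: source→left, listed edges, right→sink; max matching = max flow.
Augmenting path P1→Q2 (+1); matched 1.
Augmenting path P2→Q1 (+1); matched 2.
Augmenting path P3→Q4 (+1); matched 3.
Augmenting path P4→Q3 (+1); matched 4.
Augmenting path P6→Q4→P3→Q6 (+1); matched 5.
No augmenting path remains; maximum matching = 5.
König certificate: {P1, P3, Q1, Q3, Q4} is a vertex cover of size 5 (every listed pair touches it), so no matching can be larger.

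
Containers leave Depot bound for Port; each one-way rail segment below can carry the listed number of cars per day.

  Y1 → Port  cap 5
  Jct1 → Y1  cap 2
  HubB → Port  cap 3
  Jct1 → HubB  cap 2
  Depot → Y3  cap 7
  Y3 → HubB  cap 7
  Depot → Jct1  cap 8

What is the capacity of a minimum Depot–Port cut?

Augment Depot→Jct1→Y1→Port: bottleneck 2, flow now 2.
Augment Depot→Jct1→HubB→Port: bottleneck 2, flow now 4.
Augment Depot→Y3→HubB→Port: bottleneck 1, flow now 5.
No augmenting path remains; maximum flow = 5.
By max-flow min-cut, the minimum cut capacity equals the max flow.
In the residual graph, reachable from Depot: {Depot, Jct1, Y3, HubB}.
Min-cut edges: Jct1→Y1 (2), HubB→Port (3); capacity 2 + 3 = 5.

5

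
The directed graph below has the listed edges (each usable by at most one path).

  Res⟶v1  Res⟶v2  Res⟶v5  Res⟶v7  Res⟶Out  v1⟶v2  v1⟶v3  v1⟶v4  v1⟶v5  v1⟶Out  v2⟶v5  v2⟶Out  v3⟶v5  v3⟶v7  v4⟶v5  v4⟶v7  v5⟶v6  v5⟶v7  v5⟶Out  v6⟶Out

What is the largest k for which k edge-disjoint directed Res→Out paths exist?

Assign every edge capacity 1; by Menger, the answer equals the max flow.
Path Res→Out (+1); total 1.
Path Res→v1→Out (+1); total 2.
Path Res→v2→Out (+1); total 3.
Path Res→v5→Out (+1); total 4.
No residual Res→Out path; max flow = 4.
Certifying cut of size 4: {Res→Out, Res→v1, Res→v2, Res→v5}.

4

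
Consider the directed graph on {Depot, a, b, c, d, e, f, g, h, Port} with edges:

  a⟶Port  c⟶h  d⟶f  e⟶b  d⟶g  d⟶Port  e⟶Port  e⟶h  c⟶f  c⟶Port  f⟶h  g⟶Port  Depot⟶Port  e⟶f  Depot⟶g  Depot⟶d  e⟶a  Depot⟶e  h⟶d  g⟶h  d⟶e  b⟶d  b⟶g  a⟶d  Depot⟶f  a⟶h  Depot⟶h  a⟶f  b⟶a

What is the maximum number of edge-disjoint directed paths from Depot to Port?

5

Assign every edge capacity 1; by Menger, the answer equals the max flow.
Path Depot→Port (+1); total 1.
Path Depot→d→Port (+1); total 2.
Path Depot→e→Port (+1); total 3.
Path Depot→g→Port (+1); total 4.
Path Depot→h→d→e→a→Port (+1); total 5.
No residual Depot→Port path; max flow = 5.
Certifying cut of size 5: {Depot→Port, Depot→d, Depot→e, Depot→g, h→d}.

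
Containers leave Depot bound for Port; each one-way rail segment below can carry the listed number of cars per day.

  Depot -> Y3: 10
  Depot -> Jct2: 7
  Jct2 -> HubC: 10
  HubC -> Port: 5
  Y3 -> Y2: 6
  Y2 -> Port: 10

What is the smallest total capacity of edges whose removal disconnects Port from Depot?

11

Augment Depot→Y3→Y2→Port: bottleneck 6, flow now 6.
Augment Depot→Jct2→HubC→Port: bottleneck 5, flow now 11.
No augmenting path remains; maximum flow = 11.
By max-flow min-cut, the minimum cut capacity equals the max flow.
In the residual graph, reachable from Depot: {Depot, Y3, Jct2, HubC}.
Min-cut edges: Y3→Y2 (6), HubC→Port (5); capacity 6 + 5 = 11.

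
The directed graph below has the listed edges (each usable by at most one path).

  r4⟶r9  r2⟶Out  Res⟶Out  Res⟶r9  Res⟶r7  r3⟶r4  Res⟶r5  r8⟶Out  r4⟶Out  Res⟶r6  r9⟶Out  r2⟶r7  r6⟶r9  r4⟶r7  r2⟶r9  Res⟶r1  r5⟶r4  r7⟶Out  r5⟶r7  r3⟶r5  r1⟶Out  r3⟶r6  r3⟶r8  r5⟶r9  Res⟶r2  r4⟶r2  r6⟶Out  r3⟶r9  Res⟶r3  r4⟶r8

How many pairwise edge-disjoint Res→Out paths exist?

Assign every edge capacity 1; by Menger, the answer equals the max flow.
Path Res→Out (+1); total 1.
Path Res→r1→Out (+1); total 2.
Path Res→r2→Out (+1); total 3.
Path Res→r6→Out (+1); total 4.
Path Res→r7→Out (+1); total 5.
Path Res→r9→Out (+1); total 6.
Path Res→r3→r4→Out (+1); total 7.
Path Res→r5→r4→r8→Out (+1); total 8.
No residual Res→Out path; max flow = 8.
Certifying cut of size 8: {Res→Out, Res→r1, Res→r2, Res→r3, Res→r5, Res→r6, Res→r7, Res→r9}.

8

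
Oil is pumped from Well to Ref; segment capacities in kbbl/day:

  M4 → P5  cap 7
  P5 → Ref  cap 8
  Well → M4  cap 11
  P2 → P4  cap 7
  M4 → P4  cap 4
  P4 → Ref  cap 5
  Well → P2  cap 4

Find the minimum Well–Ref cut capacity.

12

Augment Well→P2→P4→Ref: bottleneck 4, flow now 4.
Augment Well→M4→P5→Ref: bottleneck 7, flow now 11.
Augment Well→M4→P4→Ref: bottleneck 1, flow now 12.
No augmenting path remains; maximum flow = 12.
By max-flow min-cut, the minimum cut capacity equals the max flow.
In the residual graph, reachable from Well: {Well, P2, M4, P4}.
Min-cut edges: M4→P5 (7), P4→Ref (5); capacity 7 + 5 = 12.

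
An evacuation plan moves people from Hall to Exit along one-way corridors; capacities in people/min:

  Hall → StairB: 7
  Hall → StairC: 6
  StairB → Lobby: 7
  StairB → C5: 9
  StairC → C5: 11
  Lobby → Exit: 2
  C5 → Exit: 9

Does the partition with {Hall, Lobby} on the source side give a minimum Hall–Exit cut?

No — its capacity is 15, but the minimum cut has capacity 11.

Given cut capacity: 7 + 6 + 2 = 15.
Augment Hall→StairB→Lobby→Exit: bottleneck 2, flow now 2.
Augment Hall→StairB→C5→Exit: bottleneck 5, flow now 7.
Augment Hall→StairC→C5→Exit: bottleneck 4, flow now 11.
No augmenting path remains; maximum flow = 11.
In the residual graph, reachable from Hall: {Hall, StairB, StairC, Lobby, C5}.
Min-cut edges: Lobby→Exit (2), C5→Exit (9); capacity 2 + 9 = 11.
Cut capacity 15 exceeds the max flow 11, so it is not minimum.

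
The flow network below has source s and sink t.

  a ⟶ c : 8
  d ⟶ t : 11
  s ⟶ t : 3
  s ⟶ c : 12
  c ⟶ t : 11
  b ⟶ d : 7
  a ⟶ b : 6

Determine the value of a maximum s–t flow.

14

Augment s→t: bottleneck 3, flow now 3.
Augment s→c→t: bottleneck 11, flow now 14.
No augmenting path remains; maximum flow = 14.
In the residual graph, reachable from s: {s, c}.
Min-cut edges: s→t (3), c→t (11); capacity 3 + 11 = 14.
This cut is saturated, so no flow can exceed 14.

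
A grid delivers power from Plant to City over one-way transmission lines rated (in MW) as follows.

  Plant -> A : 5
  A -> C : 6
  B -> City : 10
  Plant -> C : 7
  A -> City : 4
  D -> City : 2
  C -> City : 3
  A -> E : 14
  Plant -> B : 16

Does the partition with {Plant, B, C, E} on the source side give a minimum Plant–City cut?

No — its capacity is 18, but the minimum cut has capacity 17.

Given cut capacity: 5 + 10 + 3 = 18.
Augment Plant→A→City: bottleneck 4, flow now 4.
Augment Plant→B→City: bottleneck 10, flow now 14.
Augment Plant→C→City: bottleneck 3, flow now 17.
No augmenting path remains; maximum flow = 17.
In the residual graph, reachable from Plant: {Plant, A, B, C, E}.
Min-cut edges: A→City (4), B→City (10), C→City (3); capacity 4 + 10 + 3 = 17.
Cut capacity 18 exceeds the max flow 17, so it is not minimum.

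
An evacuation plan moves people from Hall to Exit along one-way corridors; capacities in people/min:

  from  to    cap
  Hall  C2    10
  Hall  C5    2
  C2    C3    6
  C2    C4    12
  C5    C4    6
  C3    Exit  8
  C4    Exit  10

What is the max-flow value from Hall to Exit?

Augment Hall→C2→C3→Exit: bottleneck 6, flow now 6.
Augment Hall→C2→C4→Exit: bottleneck 4, flow now 10.
Augment Hall→C5→C4→Exit: bottleneck 2, flow now 12.
No augmenting path remains; maximum flow = 12.
In the residual graph, reachable from Hall: {Hall}.
Min-cut edges: Hall→C2 (10), Hall→C5 (2); capacity 10 + 2 = 12.
This cut is saturated, so no flow can exceed 12.

12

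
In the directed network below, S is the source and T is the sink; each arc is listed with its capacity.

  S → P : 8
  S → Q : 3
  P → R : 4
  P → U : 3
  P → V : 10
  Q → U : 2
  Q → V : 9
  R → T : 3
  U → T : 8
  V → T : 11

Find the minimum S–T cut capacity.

Augment S→P→R→T: bottleneck 3, flow now 3.
Augment S→P→U→T: bottleneck 3, flow now 6.
Augment S→P→V→T: bottleneck 2, flow now 8.
Augment S→Q→U→T: bottleneck 2, flow now 10.
Augment S→Q→V→T: bottleneck 1, flow now 11.
No augmenting path remains; maximum flow = 11.
By max-flow min-cut, the minimum cut capacity equals the max flow.
In the residual graph, reachable from S: {S}.
Min-cut edges: S→P (8), S→Q (3); capacity 8 + 3 = 11.

11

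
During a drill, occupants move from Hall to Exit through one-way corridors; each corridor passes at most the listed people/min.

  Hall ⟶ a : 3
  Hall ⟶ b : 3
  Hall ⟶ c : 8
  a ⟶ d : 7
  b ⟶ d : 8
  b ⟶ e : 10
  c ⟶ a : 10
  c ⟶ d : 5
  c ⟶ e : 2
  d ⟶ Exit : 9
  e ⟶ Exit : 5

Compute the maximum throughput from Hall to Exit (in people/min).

14

Augment Hall→a→d→Exit: bottleneck 3, flow now 3.
Augment Hall→b→d→Exit: bottleneck 3, flow now 6.
Augment Hall→c→d→Exit: bottleneck 3, flow now 9.
Augment Hall→c→e→Exit: bottleneck 2, flow now 11.
Augment Hall→c→d→b→e→Exit: bottleneck 2, flow now 13. (uses reverse residual edge)
Augment Hall→c→a→d→b→e→Exit: bottleneck 1, flow now 14. (uses reverse residual edge)
No augmenting path remains; maximum flow = 14.
In the residual graph, reachable from Hall: {Hall}.
Min-cut edges: Hall→a (3), Hall→b (3), Hall→c (8); capacity 3 + 3 + 8 = 14.
This cut is saturated, so no flow can exceed 14.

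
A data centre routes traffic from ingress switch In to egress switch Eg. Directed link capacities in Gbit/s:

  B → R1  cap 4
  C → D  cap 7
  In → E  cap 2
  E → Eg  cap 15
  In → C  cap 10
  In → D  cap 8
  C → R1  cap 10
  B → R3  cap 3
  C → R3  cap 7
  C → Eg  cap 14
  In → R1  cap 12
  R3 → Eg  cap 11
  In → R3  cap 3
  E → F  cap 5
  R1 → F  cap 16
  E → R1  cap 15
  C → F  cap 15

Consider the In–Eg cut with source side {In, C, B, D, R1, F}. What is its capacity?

29

Edges leaving {In, C, B, D, R1, F}: In→E (2), In→R3 (3), C→R3 (7), C→Eg (14), B→R3 (3).
Cut capacity = 2 + 3 + 7 + 14 + 3 = 29.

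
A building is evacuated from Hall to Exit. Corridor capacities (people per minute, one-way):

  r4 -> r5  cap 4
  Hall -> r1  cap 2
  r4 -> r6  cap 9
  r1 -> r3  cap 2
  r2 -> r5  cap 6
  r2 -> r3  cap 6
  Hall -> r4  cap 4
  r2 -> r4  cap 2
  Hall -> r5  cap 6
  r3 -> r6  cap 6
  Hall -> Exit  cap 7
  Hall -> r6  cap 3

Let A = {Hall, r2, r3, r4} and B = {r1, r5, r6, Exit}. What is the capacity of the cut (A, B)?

43

Edges leaving {Hall, r2, r3, r4}: Hall→r1 (2), Hall→r5 (6), Hall→r6 (3), Hall→Exit (7), r2→r5 (6), r3→r6 (6), r4→r5 (4), r4→r6 (9).
Cut capacity = 2 + 6 + 3 + 7 + 6 + 6 + 4 + 9 = 43.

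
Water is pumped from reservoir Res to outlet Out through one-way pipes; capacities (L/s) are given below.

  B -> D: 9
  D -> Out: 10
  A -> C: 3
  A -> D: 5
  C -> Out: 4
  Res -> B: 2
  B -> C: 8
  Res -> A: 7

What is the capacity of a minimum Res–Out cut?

9

Augment Res→A→C→Out: bottleneck 3, flow now 3.
Augment Res→A→D→Out: bottleneck 4, flow now 7.
Augment Res→B→C→Out: bottleneck 1, flow now 8.
Augment Res→B→D→Out: bottleneck 1, flow now 9.
No augmenting path remains; maximum flow = 9.
By max-flow min-cut, the minimum cut capacity equals the max flow.
In the residual graph, reachable from Res: {Res}.
Min-cut edges: Res→A (7), Res→B (2); capacity 7 + 2 = 9.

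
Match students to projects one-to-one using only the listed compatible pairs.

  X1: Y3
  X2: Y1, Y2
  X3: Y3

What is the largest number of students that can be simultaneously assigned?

2

Unit-capacity flow: source→left, listed edges, right→sink; max matching = max flow.
Augmenting path X1→Y3 (+1); matched 1.
Augmenting path X2→Y1 (+1); matched 2.
No augmenting path remains; maximum matching = 2.
König certificate: {X2, Y3} is a vertex cover of size 2 (every listed pair touches it), so no matching can be larger.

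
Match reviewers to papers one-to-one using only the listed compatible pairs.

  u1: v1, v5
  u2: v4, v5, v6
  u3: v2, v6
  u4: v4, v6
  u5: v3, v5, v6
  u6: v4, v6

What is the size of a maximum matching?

Unit-capacity flow: source→left, listed edges, right→sink; max matching = max flow.
Augmenting path u1→v1 (+1); matched 1.
Augmenting path u2→v4 (+1); matched 2.
Augmenting path u3→v2 (+1); matched 3.
Augmenting path u4→v6 (+1); matched 4.
Augmenting path u5→v3 (+1); matched 5.
Augmenting path u6→v4→u2→v5 (+1); matched 6.
No augmenting path remains; maximum matching = 6.
König certificate: {u1, u2, u3, u4, u5, u6} is a vertex cover of size 6 (every listed pair touches it), so no matching can be larger.

6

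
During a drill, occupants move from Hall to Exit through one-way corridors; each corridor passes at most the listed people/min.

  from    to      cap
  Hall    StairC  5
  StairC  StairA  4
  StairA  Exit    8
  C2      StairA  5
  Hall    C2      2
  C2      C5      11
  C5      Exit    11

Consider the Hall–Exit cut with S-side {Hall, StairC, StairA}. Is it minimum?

No — its capacity is 10, but the minimum cut has capacity 6.

Given cut capacity: 2 + 8 = 10.
Augment Hall→C2→StairA→Exit: bottleneck 2, flow now 2.
Augment Hall→StairC→StairA→Exit: bottleneck 4, flow now 6.
No augmenting path remains; maximum flow = 6.
In the residual graph, reachable from Hall: {Hall, StairC}.
Min-cut edges: Hall→C2 (2), StairC→StairA (4); capacity 2 + 4 = 6.
Cut capacity 10 exceeds the max flow 6, so it is not minimum.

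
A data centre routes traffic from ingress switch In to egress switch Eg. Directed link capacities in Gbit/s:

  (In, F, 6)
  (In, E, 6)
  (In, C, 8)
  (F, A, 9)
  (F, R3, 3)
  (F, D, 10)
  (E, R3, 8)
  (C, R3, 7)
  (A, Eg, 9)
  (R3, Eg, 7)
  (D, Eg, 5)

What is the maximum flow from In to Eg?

Augment In→F→A→Eg: bottleneck 6, flow now 6.
Augment In→E→R3→Eg: bottleneck 6, flow now 12.
Augment In→C→R3→Eg: bottleneck 1, flow now 13.
No augmenting path remains; maximum flow = 13.
In the residual graph, reachable from In: {In, E, C, R3}.
Min-cut edges: In→F (6), R3→Eg (7); capacity 6 + 7 = 13.
This cut is saturated, so no flow can exceed 13.

13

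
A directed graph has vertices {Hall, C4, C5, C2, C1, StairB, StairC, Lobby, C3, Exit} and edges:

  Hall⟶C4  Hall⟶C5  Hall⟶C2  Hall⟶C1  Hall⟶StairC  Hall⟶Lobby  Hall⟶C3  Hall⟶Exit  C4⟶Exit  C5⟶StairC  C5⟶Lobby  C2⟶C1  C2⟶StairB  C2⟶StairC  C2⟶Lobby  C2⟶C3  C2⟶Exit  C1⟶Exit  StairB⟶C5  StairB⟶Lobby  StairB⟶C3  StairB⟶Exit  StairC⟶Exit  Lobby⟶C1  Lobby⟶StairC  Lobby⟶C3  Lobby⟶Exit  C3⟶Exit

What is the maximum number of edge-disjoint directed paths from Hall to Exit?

7

Assign every edge capacity 1; by Menger, the answer equals the max flow.
Path Hall→Exit (+1); total 1.
Path Hall→C4→Exit (+1); total 2.
Path Hall→C2→Exit (+1); total 3.
Path Hall→C1→Exit (+1); total 4.
Path Hall→StairC→Exit (+1); total 5.
Path Hall→Lobby→Exit (+1); total 6.
Path Hall→C3→Exit (+1); total 7.
No residual Hall→Exit path; max flow = 7.
Certifying cut of size 7: {C1→Exit, C3→Exit, Hall→C2, Hall→C4, Hall→Exit, Lobby→Exit, StairC→Exit}.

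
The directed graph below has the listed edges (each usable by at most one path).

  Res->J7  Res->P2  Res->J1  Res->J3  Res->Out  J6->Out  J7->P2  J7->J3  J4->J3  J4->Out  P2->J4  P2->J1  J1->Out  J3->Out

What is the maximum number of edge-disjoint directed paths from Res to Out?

4

Assign every edge capacity 1; by Menger, the answer equals the max flow.
Path Res→Out (+1); total 1.
Path Res→J1→Out (+1); total 2.
Path Res→J3→Out (+1); total 3.
Path Res→P2→J4→Out (+1); total 4.
No residual Res→Out path; max flow = 4.
Certifying cut of size 4: {J1→Out, J3→Out, P2→J4, Res→Out}.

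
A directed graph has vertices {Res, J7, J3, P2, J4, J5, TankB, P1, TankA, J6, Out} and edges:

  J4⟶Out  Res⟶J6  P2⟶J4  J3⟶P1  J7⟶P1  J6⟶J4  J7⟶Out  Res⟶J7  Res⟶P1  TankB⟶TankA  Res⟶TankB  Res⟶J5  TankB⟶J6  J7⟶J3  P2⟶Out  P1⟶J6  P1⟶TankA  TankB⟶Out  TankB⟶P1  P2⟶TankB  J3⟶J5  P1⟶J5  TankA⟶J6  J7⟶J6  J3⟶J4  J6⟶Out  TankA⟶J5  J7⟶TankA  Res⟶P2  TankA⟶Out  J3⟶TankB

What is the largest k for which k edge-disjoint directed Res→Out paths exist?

Assign every edge capacity 1; by Menger, the answer equals the max flow.
Path Res→J7→Out (+1); total 1.
Path Res→P2→Out (+1); total 2.
Path Res→TankB→Out (+1); total 3.
Path Res→J6→Out (+1); total 4.
Path Res→P1→TankA→Out (+1); total 5.
No residual Res→Out path; max flow = 5.
Certifying cut of size 5: {Res→J6, Res→J7, Res→P1, Res→P2, Res→TankB}.

5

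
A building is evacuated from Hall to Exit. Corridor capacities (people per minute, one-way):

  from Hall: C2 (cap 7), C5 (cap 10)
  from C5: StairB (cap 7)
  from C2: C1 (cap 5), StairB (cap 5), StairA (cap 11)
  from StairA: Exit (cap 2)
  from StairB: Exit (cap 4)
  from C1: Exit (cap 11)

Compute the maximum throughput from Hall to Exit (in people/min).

11

Augment Hall→C5→StairB→Exit: bottleneck 4, flow now 4.
Augment Hall→C2→StairA→Exit: bottleneck 2, flow now 6.
Augment Hall→C2→C1→Exit: bottleneck 5, flow now 11.
No augmenting path remains; maximum flow = 11.
In the residual graph, reachable from Hall: {Hall, C5, StairB}.
Min-cut edges: Hall→C2 (7), StairB→Exit (4); capacity 7 + 4 = 11.
This cut is saturated, so no flow can exceed 11.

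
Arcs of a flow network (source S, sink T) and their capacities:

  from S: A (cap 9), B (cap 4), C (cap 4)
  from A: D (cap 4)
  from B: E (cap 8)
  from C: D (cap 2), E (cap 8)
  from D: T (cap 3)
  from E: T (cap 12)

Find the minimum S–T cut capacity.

Augment S→A→D→T: bottleneck 3, flow now 3.
Augment S→B→E→T: bottleneck 4, flow now 7.
Augment S→C→E→T: bottleneck 4, flow now 11.
No augmenting path remains; maximum flow = 11.
By max-flow min-cut, the minimum cut capacity equals the max flow.
In the residual graph, reachable from S: {S, A, D}.
Min-cut edges: S→B (4), S→C (4), D→T (3); capacity 4 + 4 + 3 = 11.

11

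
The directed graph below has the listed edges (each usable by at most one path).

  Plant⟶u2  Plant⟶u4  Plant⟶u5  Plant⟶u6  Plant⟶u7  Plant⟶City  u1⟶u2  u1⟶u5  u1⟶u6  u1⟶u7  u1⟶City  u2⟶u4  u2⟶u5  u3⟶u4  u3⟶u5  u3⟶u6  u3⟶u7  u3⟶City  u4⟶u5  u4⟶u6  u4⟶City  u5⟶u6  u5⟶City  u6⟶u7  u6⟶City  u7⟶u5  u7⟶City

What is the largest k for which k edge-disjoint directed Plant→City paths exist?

Assign every edge capacity 1; by Menger, the answer equals the max flow.
Path Plant→City (+1); total 1.
Path Plant→u4→City (+1); total 2.
Path Plant→u5→City (+1); total 3.
Path Plant→u6→City (+1); total 4.
Path Plant→u7→City (+1); total 5.
No residual Plant→City path; max flow = 5.
Certifying cut of size 5: {Plant→City, u4→City, u5→City, u6→City, u7→City}.

5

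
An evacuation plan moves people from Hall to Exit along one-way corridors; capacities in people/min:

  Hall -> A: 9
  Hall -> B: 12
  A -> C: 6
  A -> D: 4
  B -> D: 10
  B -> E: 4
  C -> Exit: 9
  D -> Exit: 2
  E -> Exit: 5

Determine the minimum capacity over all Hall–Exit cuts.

12

Augment Hall→A→C→Exit: bottleneck 6, flow now 6.
Augment Hall→A→D→Exit: bottleneck 2, flow now 8.
Augment Hall→B→E→Exit: bottleneck 4, flow now 12.
No augmenting path remains; maximum flow = 12.
By max-flow min-cut, the minimum cut capacity equals the max flow.
In the residual graph, reachable from Hall: {Hall, A, B, D}.
Min-cut edges: A→C (6), B→E (4), D→Exit (2); capacity 6 + 4 + 2 = 12.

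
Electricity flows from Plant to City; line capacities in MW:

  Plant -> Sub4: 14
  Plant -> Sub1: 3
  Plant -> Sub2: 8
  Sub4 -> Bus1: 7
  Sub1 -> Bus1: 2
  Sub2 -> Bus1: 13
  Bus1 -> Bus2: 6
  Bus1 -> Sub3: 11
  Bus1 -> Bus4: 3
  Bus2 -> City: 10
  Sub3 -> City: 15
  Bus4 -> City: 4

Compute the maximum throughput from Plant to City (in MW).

Augment Plant→Sub4→Bus1→Bus2→City: bottleneck 6, flow now 6.
Augment Plant→Sub4→Bus1→Sub3→City: bottleneck 1, flow now 7.
Augment Plant→Sub1→Bus1→Sub3→City: bottleneck 2, flow now 9.
Augment Plant→Sub2→Bus1→Sub3→City: bottleneck 8, flow now 17.
No augmenting path remains; maximum flow = 17.
In the residual graph, reachable from Plant: {Plant, Sub4, Sub1}.
Min-cut edges: Plant→Sub2 (8), Sub4→Bus1 (7), Sub1→Bus1 (2); capacity 8 + 7 + 2 = 17.
This cut is saturated, so no flow can exceed 17.

17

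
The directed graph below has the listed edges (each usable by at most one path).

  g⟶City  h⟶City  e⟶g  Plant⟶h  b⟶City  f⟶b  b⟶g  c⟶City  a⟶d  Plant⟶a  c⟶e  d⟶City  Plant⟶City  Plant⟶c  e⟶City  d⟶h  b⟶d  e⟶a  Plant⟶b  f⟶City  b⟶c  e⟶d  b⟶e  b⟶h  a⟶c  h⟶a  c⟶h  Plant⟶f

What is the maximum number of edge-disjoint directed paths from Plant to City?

Assign every edge capacity 1; by Menger, the answer equals the max flow.
Path Plant→City (+1); total 1.
Path Plant→b→City (+1); total 2.
Path Plant→c→City (+1); total 3.
Path Plant→f→City (+1); total 4.
Path Plant→h→City (+1); total 5.
Path Plant→a→d→City (+1); total 6.
No residual Plant→City path; max flow = 6.
Certifying cut of size 6: {Plant→City, Plant→a, Plant→b, Plant→c, Plant→f, Plant→h}.

6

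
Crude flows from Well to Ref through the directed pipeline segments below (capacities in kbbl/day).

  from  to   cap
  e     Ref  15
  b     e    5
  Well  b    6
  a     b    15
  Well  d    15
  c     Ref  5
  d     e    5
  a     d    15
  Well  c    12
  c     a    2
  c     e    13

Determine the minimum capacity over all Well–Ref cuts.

20

Augment Well→c→Ref: bottleneck 5, flow now 5.
Augment Well→b→e→Ref: bottleneck 5, flow now 10.
Augment Well→c→e→Ref: bottleneck 7, flow now 17.
Augment Well→d→e→Ref: bottleneck 3, flow now 20.
No augmenting path remains; maximum flow = 20.
By max-flow min-cut, the minimum cut capacity equals the max flow.
In the residual graph, reachable from Well: {Well, a, b, c, d, e}.
Min-cut edges: c→Ref (5), e→Ref (15); capacity 5 + 15 = 20.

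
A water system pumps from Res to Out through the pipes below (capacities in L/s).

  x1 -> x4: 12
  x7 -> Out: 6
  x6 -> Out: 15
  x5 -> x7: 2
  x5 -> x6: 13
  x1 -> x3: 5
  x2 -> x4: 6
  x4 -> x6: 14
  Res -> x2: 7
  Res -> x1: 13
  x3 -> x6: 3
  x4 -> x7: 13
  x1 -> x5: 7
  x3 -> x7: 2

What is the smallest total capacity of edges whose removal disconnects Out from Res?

Augment Res→x1→x3→x6→Out: bottleneck 3, flow now 3.
Augment Res→x1→x3→x7→Out: bottleneck 2, flow now 5.
Augment Res→x1→x4→x6→Out: bottleneck 8, flow now 13.
Augment Res→x2→x4→x6→Out: bottleneck 4, flow now 17.
Augment Res→x2→x4→x7→Out: bottleneck 2, flow now 19.
No augmenting path remains; maximum flow = 19.
By max-flow min-cut, the minimum cut capacity equals the max flow.
In the residual graph, reachable from Res: {Res, x2}.
Min-cut edges: Res→x1 (13), x2→x4 (6); capacity 13 + 6 = 19.

19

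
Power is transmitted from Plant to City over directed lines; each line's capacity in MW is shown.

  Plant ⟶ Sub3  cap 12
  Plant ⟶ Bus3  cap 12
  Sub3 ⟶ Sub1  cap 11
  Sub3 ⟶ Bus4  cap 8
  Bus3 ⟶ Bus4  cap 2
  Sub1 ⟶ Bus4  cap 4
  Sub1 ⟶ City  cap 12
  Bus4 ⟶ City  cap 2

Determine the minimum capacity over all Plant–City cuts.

13

Augment Plant→Sub3→Sub1→City: bottleneck 11, flow now 11.
Augment Plant→Sub3→Bus4→City: bottleneck 1, flow now 12.
Augment Plant→Bus3→Bus4→City: bottleneck 1, flow now 13.
No augmenting path remains; maximum flow = 13.
By max-flow min-cut, the minimum cut capacity equals the max flow.
In the residual graph, reachable from Plant: {Plant, Sub3, Bus3, Bus4}.
Min-cut edges: Sub3→Sub1 (11), Bus4→City (2); capacity 11 + 2 = 13.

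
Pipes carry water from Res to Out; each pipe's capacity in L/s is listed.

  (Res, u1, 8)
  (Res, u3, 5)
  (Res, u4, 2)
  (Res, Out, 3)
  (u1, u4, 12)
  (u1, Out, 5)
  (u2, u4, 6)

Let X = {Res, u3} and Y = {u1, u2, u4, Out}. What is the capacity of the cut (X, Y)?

13

Edges leaving {Res, u3}: Res→u1 (8), Res→u4 (2), Res→Out (3).
Cut capacity = 8 + 2 + 3 = 13.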